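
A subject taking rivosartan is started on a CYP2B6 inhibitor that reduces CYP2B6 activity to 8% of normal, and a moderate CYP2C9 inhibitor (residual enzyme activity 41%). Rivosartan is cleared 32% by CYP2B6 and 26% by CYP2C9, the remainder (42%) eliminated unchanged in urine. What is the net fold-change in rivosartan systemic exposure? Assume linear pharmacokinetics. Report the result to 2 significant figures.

The CYP2B6 pathway (32% of clearance) falls to 0.08× activity: 0.32 × 0.08 = 0.0256.
The CYP2C9 pathway (26% of clearance) drops to 0.41× activity: 0.26 × 0.41 = 0.1066.
The remaining 42% of clearance is unaffected.
Relative clearance = 0.0256 + 0.1066 + 0.42 = 0.5522.
Systemic exposure ∝ 1/CL: fold-change = 1 / 0.5522 = 1.8.

1.8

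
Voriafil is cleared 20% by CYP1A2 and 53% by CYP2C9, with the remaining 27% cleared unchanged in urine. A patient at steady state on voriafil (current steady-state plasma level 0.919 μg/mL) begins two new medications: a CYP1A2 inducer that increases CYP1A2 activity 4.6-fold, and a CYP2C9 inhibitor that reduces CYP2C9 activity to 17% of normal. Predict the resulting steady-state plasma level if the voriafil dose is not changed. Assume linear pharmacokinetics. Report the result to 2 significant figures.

The CYP1A2 pathway (20% of clearance) increases to 4.6× activity: 0.2 × 4.6 = 0.92.
The CYP2C9 pathway (53% of clearance) is reduced to 0.17× activity: 0.53 × 0.17 = 0.0901.
Non-CYP routes (27%) are unchanged.
Relative clearance = 0.92 + 0.0901 + 0.27 = 1.2801.
New steady-state plasma level = 0.919 / 1.2801 = 0.72 μg/mL (concentration scales inversely with clearance).

0.72 μg/mL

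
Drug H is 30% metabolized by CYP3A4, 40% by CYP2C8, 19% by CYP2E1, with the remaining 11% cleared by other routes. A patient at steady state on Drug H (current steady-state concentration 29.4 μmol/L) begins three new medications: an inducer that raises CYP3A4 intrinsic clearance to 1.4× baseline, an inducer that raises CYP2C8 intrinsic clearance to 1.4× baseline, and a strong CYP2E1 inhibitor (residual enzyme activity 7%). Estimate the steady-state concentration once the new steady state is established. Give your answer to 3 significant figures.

CYP3A4: 0.3 × 1.4 = 0.42
CYP2C8: 0.4 × 1.4 = 0.56
CYP2E1: 0.19 × 0.07 = 0.0133
Other: 0.11 (unchanged)
New clearance relative to baseline: 0.42 + 0.56 + 0.0133 + 0.11 = 1.1033.
New steady-state concentration = 29.4 / 1.1033 = 26.6 μmol/L (concentration scales inversely with clearance).

26.6 μmol/L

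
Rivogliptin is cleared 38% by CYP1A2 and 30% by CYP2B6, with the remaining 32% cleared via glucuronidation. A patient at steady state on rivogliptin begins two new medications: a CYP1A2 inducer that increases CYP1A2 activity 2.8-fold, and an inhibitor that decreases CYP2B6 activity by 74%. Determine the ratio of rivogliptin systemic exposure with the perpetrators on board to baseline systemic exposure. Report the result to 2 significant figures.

0.68

The CYP1A2 pathway (38% of clearance) is boosted to 2.8× activity: 0.38 × 2.8 = 1.064.
The CYP2B6 pathway (30% of clearance) is reduced to 0.26× activity: 0.3 × 0.26 = 0.078.
Non-CYP routes (32%) are unchanged.
Relative clearance = 1.064 + 0.078 + 0.32 = 1.462.
Net systemic exposure ratio = 1 / 1.462 = 0.68.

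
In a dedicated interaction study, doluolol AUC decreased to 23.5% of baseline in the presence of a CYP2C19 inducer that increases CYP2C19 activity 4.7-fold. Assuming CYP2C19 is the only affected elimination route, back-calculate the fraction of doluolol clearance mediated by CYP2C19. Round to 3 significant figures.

0.880

Write x for the fraction cleared via CYP2C19. The observed AUC change means clearance rose to 1/0.235 = 4.255 of baseline.
Setting x·4.7 + (1 − x) = 4.255 and solving: x = (4.255 − 1)/(4.7 − 1) = 0.880.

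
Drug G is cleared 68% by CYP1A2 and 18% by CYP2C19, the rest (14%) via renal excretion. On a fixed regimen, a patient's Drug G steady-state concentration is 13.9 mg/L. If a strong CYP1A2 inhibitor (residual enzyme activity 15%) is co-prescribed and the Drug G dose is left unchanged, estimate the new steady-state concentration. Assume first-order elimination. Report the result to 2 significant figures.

33 mg/L

The CYP1A2 pathway (68% of clearance) falls to 0.15× activity: 0.68 × 0.15 = 0.102.
CYP2C19 (18%) and the residual 14% are unaffected.
Relative clearance = 0.102 + 0.18 + 0.14 = 0.422.
Steady-state concentration ∝ 1/CL, so new value = 13.9 / 0.422 = 33 mg/L.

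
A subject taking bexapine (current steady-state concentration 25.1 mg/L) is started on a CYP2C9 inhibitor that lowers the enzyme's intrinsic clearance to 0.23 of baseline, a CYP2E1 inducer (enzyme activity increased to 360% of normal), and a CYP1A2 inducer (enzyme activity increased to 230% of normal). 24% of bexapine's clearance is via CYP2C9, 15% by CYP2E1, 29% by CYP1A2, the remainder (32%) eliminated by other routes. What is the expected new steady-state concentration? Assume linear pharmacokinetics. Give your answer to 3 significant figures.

The CYP2C9 pathway (24% of clearance) drops to 0.23× activity: 0.24 × 0.23 = 0.0552.
The CYP2E1 pathway (15% of clearance) increases to 3.6× activity: 0.15 × 3.6 = 0.54.
The CYP1A2 pathway (29% of clearance) increases to 2.3× activity: 0.29 × 2.3 = 0.667.
The remaining 32% of clearance is unaffected.
New clearance relative to baseline: 0.0552 + 0.54 + 0.667 + 0.32 = 1.5822.
Dividing the baseline by the relative clearance: 25.1 / 1.5822 = 15.9 mg/L.

15.9 mg/L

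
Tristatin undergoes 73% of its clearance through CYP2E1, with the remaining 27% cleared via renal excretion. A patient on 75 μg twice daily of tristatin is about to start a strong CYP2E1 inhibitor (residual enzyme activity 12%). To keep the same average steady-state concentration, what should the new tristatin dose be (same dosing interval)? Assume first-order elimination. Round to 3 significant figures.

The CYP2E1 pathway (73% of clearance) is reduced to 0.12× activity: 0.73 × 0.12 = 0.0876.
Non-CYP routes (27%) are unchanged.
CL_new/CL_old = 0.0876 + 0.27 = 0.3576.
Exposure is unchanged when dose changes in proportion to clearance. New dose = 75 μg × 0.3576 = 26.8 μg.

26.8 μg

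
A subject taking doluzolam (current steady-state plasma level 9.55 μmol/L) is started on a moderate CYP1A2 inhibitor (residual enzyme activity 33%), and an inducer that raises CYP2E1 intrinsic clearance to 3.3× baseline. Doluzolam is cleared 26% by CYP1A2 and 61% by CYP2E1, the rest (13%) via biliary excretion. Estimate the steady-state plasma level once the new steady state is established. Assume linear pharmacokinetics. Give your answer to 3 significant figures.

The CYP1A2 pathway (26% of clearance) is reduced to 0.33× activity: 0.26 × 0.33 = 0.0858.
The CYP2E1 pathway (61% of clearance) increases to 3.3× activity: 0.61 × 3.3 = 2.013.
The remaining 13% of clearance is unaffected.
CL_new/CL_old = 0.0858 + 2.013 + 0.13 = 2.2288.
Steady-state plasma level ∝ 1/CL: new value = 9.55 / 2.2288 = 4.28 μmol/L.

4.28 μmol/L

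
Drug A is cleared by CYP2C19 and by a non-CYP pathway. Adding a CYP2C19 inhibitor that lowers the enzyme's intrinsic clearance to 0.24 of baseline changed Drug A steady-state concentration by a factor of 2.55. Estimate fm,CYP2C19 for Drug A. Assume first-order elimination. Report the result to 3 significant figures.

CL'/CL = 1 / 2.55 = 0.3922
0.24·fm + (1 − fm) = 0.3922
fm = (0.3922 − 1) / (0.24 − 1) = 0.800

0.800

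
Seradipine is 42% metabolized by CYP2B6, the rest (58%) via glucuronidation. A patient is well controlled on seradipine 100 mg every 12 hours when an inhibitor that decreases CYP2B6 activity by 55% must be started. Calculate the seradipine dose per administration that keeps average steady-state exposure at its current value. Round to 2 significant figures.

77 mg

The CYP2B6 pathway (42% of clearance) falls to 0.45× activity: 0.42 × 0.45 = 0.189.
Non-CYP routes (58%) are unchanged.
New clearance relative to baseline: 0.189 + 0.58 = 0.769.
To maintain the same steady-state level, dose must scale with clearance: new dose = 100 × 0.769 = 77 mg.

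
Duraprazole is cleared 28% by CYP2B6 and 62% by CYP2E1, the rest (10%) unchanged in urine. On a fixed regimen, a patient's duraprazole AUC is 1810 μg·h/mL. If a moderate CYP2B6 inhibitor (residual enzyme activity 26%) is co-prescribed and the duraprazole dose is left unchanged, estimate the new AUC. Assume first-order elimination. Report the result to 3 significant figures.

2.28 × 10³ μg·h/mL

The CYP2B6 pathway (28% of clearance) drops to 0.26× activity: 0.28 × 0.26 = 0.0728.
CYP2E1 (62%) and the residual 10% are unaffected.
CL_new/CL_old = 0.0728 + 0.62 + 0.1 = 0.7928.
AUC ∝ 1/CL, so new value = 1810 / 0.7928 = 2.28 × 10³ μg·h/mL.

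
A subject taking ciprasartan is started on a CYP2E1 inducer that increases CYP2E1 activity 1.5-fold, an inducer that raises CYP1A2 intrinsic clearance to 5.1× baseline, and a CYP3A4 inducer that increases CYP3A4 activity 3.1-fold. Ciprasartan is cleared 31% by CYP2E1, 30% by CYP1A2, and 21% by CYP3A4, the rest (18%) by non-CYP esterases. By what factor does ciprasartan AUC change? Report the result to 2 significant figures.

0.35

CYP2E1: 0.31 × 1.5 = 0.465
CYP1A2: 0.3 × 5.1 = 1.53
CYP3A4: 0.21 × 3.1 = 0.651
Other: 0.18 (unchanged)
Relative clearance = 0.465 + 1.53 + 0.651 + 0.18 = 2.826.
Because AUC varies inversely with clearance, the combined effect is 1 / 2.826 = 0.35.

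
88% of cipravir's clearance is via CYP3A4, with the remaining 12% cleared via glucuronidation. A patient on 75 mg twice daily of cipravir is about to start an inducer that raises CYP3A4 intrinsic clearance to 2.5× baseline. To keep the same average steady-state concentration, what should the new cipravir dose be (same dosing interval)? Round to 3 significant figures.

174 mg

The CYP3A4 pathway (88% of clearance) is boosted to 2.5× activity: 0.88 × 2.5 = 2.2.
The remaining 12% of clearance is unaffected.
Relative clearance = 2.2 + 0.12 = 2.32.
Css,avg = (dose rate)/CL, so holding Css fixed requires dose ∝ CL: 75 × 2.32 = 174 mg.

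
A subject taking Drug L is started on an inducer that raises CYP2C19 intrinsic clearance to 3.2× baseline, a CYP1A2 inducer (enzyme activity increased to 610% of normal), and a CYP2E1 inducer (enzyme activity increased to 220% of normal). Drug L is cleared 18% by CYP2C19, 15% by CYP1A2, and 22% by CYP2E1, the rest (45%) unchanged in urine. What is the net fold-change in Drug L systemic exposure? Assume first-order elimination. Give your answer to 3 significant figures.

The CYP2C19 pathway (18% of clearance) is boosted to 3.2× activity: 0.18 × 3.2 = 0.576.
The CYP1A2 pathway (15% of clearance) rises to 6.1× activity: 0.15 × 6.1 = 0.915.
The CYP2E1 pathway (22% of clearance) rises to 2.2× activity: 0.22 × 2.2 = 0.484.
Non-CYP routes (45%) are unchanged.
CL_new/CL_old = 0.576 + 0.915 + 0.484 + 0.45 = 2.425.
Because systemic exposure varies inversely with clearance, the combined effect is 1 / 2.425 = 0.412.

0.412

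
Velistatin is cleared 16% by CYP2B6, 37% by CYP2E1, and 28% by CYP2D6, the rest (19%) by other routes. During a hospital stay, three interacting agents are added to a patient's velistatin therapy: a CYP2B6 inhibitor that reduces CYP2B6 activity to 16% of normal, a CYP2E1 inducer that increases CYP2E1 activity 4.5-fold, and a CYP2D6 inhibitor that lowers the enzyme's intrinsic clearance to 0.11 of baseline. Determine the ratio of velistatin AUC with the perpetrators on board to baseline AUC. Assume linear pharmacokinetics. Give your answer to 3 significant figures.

CYP2B6: 0.16 × 0.16 = 0.0256
CYP2E1: 0.37 × 4.5 = 1.665
CYP2D6: 0.28 × 0.11 = 0.0308
Other: 0.19 (unchanged)
New clearance relative to baseline: 0.0256 + 1.665 + 0.0308 + 0.19 = 1.9114.
Net AUC ratio = 1 / 1.9114 = 0.523.

0.523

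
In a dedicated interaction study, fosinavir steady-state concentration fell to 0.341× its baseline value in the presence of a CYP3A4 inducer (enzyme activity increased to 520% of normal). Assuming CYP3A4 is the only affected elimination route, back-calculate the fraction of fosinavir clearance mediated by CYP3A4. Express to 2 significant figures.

Let x = fm,CYP3A4. Because steady-state concentration ∝ 1/CL, relative clearance rose to 1/0.341 = 2.933.
Only the CYP3A4 route changed, so 2.933 = x·5.2 + (1 − x), giving x = 0.46.

0.46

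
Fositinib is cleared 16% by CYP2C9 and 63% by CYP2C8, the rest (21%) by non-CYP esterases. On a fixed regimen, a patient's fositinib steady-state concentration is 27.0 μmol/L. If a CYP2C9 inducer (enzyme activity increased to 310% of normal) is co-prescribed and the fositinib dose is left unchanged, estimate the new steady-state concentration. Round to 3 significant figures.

20.2 μmol/L

The CYP2C9 pathway (16% of clearance) increases to 3.1× activity: 0.16 × 3.1 = 0.496.
CYP2C8 (63%) and the residual 21% are unaffected.
Relative clearance = 0.496 + 0.63 + 0.21 = 1.336.
New steady-state concentration = baseline ÷ relative clearance = 27.0 / 1.336 = 20.2 μmol/L.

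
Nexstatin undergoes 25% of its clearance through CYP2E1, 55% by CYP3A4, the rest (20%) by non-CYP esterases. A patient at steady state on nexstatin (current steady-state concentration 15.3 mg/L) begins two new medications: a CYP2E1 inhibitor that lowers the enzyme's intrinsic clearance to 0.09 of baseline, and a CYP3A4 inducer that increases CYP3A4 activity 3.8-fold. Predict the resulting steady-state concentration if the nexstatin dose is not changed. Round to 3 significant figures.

CYP2E1: 0.25 × 0.09 = 0.0225
CYP3A4: 0.55 × 3.8 = 2.09
Other: 0.2 (unchanged)
New clearance relative to baseline: 0.0225 + 2.09 + 0.2 = 2.3125.
Dividing the baseline by the relative clearance: 15.3 / 2.3125 = 6.62 mg/L.

6.62 mg/L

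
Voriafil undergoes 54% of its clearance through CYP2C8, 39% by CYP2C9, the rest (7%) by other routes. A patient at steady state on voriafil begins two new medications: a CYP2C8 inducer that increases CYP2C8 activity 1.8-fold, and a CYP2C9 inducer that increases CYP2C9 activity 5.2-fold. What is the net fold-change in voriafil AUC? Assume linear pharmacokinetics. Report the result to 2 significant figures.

The CYP2C8 pathway (54% of clearance) is boosted to 1.8× activity: 0.54 × 1.8 = 0.972.
The CYP2C9 pathway (39% of clearance) increases to 5.2× activity: 0.39 × 5.2 = 2.028.
The remaining 7% of clearance is unaffected.
CL_new/CL_old = 0.972 + 2.028 + 0.07 = 3.07.
AUC ∝ 1/CL: fold-change = 1 / 3.07 = 0.33.

0.33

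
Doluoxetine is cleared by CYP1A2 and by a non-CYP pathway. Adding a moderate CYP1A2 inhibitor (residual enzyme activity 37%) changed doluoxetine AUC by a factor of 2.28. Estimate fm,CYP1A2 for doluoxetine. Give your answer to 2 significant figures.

0.89

Write x for the fraction cleared via CYP1A2. The observed AUC change means clearance fell to 1/2.28 = 0.4386 of baseline.
Setting x·0.37 + (1 − x) = 0.4386 and solving: x = (0.4386 − 1)/(0.37 − 1) = 0.89.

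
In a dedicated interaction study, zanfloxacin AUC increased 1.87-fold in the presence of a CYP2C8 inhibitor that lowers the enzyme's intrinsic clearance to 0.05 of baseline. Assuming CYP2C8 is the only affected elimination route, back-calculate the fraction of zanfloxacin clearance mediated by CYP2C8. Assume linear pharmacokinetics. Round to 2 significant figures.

0.49

Call the CYP2C8 fraction fm. After the interaction, CL_new/CL_old = fm × 0.05 + (1 − fm).
AUC ratio = 1 / (new CL fraction), so new CL fraction = 1 / 1.87 = 0.5348.
fm × 0.05 + 1 − fm = 0.5348  ⇒  fm × (0.05 − 1) = −0.4652  ⇒  fm = 0.49.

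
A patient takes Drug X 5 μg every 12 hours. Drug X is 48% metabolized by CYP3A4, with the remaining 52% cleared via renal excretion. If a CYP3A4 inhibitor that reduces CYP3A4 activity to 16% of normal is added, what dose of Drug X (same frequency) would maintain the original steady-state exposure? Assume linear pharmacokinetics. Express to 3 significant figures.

2.98 μg

The CYP3A4 pathway (48% of clearance) falls to 0.16× activity: 0.48 × 0.16 = 0.0768.
The remaining 52% of clearance is unaffected.
New clearance relative to baseline: 0.0768 + 0.52 = 0.5968.
Css,avg = (dose rate)/CL, so holding Css fixed requires dose ∝ CL: 5 × 0.5968 = 2.98 μg.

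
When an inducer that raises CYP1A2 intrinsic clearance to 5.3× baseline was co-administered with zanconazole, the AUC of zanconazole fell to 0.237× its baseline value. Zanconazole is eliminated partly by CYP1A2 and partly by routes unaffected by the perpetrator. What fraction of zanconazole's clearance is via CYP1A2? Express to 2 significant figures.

0.75

Let fm be the CYP1A2 fraction. New clearance relative to baseline = fm × 5.3 + (1 − fm).
AUC ratio = 1 / (new CL fraction), so new CL fraction = 1 / 0.237 = 4.219.
fm × 5.3 + 1 − fm = 4.219  ⇒  fm × (5.3 − 1) = 3.219  ⇒  fm = 0.75.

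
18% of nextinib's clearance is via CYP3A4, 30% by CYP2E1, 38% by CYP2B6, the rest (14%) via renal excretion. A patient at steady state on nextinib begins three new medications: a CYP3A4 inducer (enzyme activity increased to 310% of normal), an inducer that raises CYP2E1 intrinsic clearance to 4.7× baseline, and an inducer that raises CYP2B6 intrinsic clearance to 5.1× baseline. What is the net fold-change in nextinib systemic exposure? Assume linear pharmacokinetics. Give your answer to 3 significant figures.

The CYP3A4 pathway (18% of clearance) is boosted to 3.1× activity: 0.18 × 3.1 = 0.558.
The CYP2E1 pathway (30% of clearance) increases to 4.7× activity: 0.3 × 4.7 = 1.41.
The CYP2B6 pathway (38% of clearance) is boosted to 5.1× activity: 0.38 × 5.1 = 1.938.
Non-CYP routes (14%) are unchanged.
New clearance relative to baseline: 0.558 + 1.41 + 1.938 + 0.14 = 4.046.
Systemic exposure ∝ 1/CL: fold-change = 1 / 4.046 = 0.247.

0.247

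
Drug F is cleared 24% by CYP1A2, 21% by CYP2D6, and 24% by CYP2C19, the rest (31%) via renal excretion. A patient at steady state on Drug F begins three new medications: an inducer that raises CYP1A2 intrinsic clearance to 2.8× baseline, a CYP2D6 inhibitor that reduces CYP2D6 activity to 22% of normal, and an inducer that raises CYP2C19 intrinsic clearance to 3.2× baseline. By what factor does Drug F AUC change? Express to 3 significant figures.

0.557

CYP1A2: 0.24 × 2.8 = 0.672
CYP2D6: 0.21 × 0.22 = 0.0462
CYP2C19: 0.24 × 3.2 = 0.768
Other: 0.31 (unchanged)
Relative clearance = 0.672 + 0.0462 + 0.768 + 0.31 = 1.7962.
Because AUC varies inversely with clearance, the combined effect is 1 / 1.7962 = 0.557.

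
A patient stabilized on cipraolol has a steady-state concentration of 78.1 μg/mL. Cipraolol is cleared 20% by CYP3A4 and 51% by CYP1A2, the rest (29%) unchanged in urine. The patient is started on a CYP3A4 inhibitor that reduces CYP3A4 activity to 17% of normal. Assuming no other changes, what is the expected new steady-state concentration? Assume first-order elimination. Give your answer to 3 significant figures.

93.6 μg/mL

CYP3A4: 0.2 × 0.17 = 0.034
CYP1A2: 0.51 (unchanged)
Other: 0.29 (unchanged)
Relative clearance = 0.034 + 0.51 + 0.29 = 0.834.
New steady-state concentration = baseline ÷ relative clearance = 78.1 / 0.834 = 93.6 μg/mL.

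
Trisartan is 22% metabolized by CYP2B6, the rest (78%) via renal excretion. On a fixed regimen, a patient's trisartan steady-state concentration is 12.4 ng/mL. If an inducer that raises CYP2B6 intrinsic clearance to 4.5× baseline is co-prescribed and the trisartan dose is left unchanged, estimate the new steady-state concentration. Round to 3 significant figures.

The CYP2B6 pathway (22% of clearance) is boosted to 4.5× activity: 0.22 × 4.5 = 0.99.
Non-CYP routes (78%) are unchanged.
CL_new/CL_old = 0.99 + 0.78 = 1.77.
With dosing unchanged, steady-state concentration scales as 1/CL: 12.4 / 1.77 = 7.01 ng/mL.

7.01 ng/mL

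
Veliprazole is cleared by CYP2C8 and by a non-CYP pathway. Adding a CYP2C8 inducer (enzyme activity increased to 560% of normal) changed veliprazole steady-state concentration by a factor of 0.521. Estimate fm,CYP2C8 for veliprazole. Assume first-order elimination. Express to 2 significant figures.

CL'/CL = 1 / 0.521 = 1.919
5.6·fm + (1 − fm) = 1.919
fm = (1.919 − 1) / (5.6 − 1) = 0.20

0.20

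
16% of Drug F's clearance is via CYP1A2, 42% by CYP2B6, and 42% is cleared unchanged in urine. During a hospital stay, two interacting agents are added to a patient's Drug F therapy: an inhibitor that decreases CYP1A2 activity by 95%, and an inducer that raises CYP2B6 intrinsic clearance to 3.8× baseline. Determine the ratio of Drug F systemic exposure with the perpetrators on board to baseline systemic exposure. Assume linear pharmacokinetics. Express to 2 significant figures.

0.49

CYP1A2: 0.16 × 0.05 = 0.008
CYP2B6: 0.42 × 3.8 = 1.596
Other: 0.42 (unchanged)
CL_new/CL_old = 0.008 + 1.596 + 0.42 = 2.024.
Systemic exposure ∝ 1/CL: fold-change = 1 / 2.024 = 0.49.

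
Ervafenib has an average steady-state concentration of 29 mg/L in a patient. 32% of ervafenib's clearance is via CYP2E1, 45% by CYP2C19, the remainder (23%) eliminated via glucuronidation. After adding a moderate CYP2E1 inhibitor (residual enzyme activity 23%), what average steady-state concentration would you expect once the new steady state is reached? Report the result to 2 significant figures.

38 mg/L

The CYP2E1 pathway (32% of clearance) drops to 0.23× activity: 0.32 × 0.23 = 0.0736.
CYP2C19 (45%) and the residual 23% are unaffected.
CL_new/CL_old = 0.0736 + 0.45 + 0.23 = 0.7536.
With dosing unchanged, average steady-state concentration scales as 1/CL: 29 / 0.7536 = 38 mg/L.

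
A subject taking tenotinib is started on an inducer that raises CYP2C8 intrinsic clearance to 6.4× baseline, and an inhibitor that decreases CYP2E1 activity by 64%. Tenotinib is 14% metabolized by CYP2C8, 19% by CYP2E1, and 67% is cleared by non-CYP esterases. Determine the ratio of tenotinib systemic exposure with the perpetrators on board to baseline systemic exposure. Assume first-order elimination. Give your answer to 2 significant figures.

CYP2C8: 0.14 × 6.4 = 0.896
CYP2E1: 0.19 × 0.36 = 0.0684
Other: 0.67 (unchanged)
CL_new/CL_old = 0.896 + 0.0684 + 0.67 = 1.6344.
Systemic exposure ∝ 1/CL: fold-change = 1 / 1.6344 = 0.61.

0.61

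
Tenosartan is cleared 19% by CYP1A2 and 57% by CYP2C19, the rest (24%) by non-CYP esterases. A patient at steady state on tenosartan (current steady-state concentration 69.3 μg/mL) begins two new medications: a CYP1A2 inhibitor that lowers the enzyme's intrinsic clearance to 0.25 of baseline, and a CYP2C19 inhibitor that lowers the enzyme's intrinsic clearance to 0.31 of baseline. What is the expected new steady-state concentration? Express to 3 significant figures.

149 μg/mL

The CYP1A2 pathway (19% of clearance) falls to 0.25× activity: 0.19 × 0.25 = 0.0475.
The CYP2C19 pathway (57% of clearance) falls to 0.31× activity: 0.57 × 0.31 = 0.1767.
The remaining 24% of clearance is unaffected.
CL_new/CL_old = 0.0475 + 0.1767 + 0.24 = 0.4642.
Steady-state concentration ∝ 1/CL: new value = 69.3 / 0.4642 = 149 μg/mL.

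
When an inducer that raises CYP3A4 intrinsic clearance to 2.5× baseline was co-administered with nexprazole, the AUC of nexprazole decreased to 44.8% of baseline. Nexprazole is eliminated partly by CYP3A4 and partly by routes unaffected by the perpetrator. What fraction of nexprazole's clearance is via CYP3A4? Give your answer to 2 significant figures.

0.82

Call the CYP3A4 fraction fm. After the interaction, CL_new/CL_old = fm × 2.5 + (1 − fm).
AUC ratio = 1 / (new CL fraction), so new CL fraction = 1 / 0.448 = 2.232.
fm × 2.5 + 1 − fm = 2.232  ⇒  fm × (2.5 − 1) = 1.232  ⇒  fm = 0.82.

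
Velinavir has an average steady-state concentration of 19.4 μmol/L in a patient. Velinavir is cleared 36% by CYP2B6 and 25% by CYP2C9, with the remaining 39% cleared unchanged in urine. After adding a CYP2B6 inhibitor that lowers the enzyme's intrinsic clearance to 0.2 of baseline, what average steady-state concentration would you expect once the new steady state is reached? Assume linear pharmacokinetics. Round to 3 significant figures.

27.2 μmol/L

The CYP2B6 pathway (36% of clearance) falls to 0.2× activity: 0.36 × 0.2 = 0.072.
CYP2C9 (25%) and the residual 39% are unaffected.
Relative clearance = 0.072 + 0.25 + 0.39 = 0.712.
New average steady-state concentration = baseline ÷ relative clearance = 19.4 / 0.712 = 27.2 μmol/L.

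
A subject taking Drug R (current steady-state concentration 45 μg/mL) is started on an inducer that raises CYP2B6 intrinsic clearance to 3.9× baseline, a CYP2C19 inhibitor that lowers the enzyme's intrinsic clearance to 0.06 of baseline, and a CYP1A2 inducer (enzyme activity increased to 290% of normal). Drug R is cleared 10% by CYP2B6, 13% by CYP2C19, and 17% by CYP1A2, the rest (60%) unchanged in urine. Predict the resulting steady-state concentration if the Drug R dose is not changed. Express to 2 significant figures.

30 μg/mL

CYP2B6: 0.1 × 3.9 = 0.39
CYP2C19: 0.13 × 0.06 = 0.0078
CYP1A2: 0.17 × 2.9 = 0.493
Other: 0.6 (unchanged)
Relative clearance = 0.39 + 0.0078 + 0.493 + 0.6 = 1.4908.
Dividing the baseline by the relative clearance: 45 / 1.4908 = 30 μg/mL.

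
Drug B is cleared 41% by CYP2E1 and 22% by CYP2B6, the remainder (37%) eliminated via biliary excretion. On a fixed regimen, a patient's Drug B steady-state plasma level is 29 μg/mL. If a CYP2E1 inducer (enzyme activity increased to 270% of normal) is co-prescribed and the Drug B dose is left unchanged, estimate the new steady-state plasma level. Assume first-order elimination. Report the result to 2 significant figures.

17 μg/mL

The CYP2E1 pathway (41% of clearance) increases to 2.7× activity: 0.41 × 2.7 = 1.107.
CYP2B6 (22%) and the residual 37% are unaffected.
New clearance relative to baseline: 1.107 + 0.22 + 0.37 = 1.697.
Steady-state plasma level ∝ 1/CL, so new value = 29 / 1.697 = 17 μg/mL.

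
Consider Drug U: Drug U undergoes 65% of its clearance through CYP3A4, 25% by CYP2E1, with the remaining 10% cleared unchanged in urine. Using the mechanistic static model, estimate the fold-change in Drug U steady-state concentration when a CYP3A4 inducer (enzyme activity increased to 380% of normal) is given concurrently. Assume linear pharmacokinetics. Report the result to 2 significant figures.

0.35

CYP3A4: 0.65 × 3.8 = 2.47
CYP2E1: 0.25 (unchanged)
Other: 0.1 (unchanged)
New clearance relative to baseline: 2.47 + 0.25 + 0.1 = 2.82.
Since steady-state concentration ∝ 1/CL, the ratio is 1 / 2.82 = 0.35.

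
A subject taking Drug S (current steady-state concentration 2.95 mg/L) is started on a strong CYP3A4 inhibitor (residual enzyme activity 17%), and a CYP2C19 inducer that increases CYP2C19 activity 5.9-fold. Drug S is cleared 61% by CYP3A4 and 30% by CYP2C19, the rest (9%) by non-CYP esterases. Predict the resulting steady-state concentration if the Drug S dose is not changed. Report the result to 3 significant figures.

The CYP3A4 pathway (61% of clearance) is reduced to 0.17× activity: 0.61 × 0.17 = 0.1037.
The CYP2C19 pathway (30% of clearance) is boosted to 5.9× activity: 0.3 × 5.9 = 1.77.
Non-CYP routes (9%) are unchanged.
CL_new/CL_old = 0.1037 + 1.77 + 0.09 = 1.9637.
Dividing the baseline by the relative clearance: 2.95 / 1.9637 = 1.50 mg/L.

1.50 mg/L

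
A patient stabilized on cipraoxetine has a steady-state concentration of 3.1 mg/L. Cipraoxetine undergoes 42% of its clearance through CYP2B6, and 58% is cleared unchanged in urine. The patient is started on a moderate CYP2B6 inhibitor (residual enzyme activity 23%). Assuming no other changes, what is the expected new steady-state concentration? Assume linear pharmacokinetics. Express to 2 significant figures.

4.6 mg/L

The CYP2B6 pathway (42% of clearance) falls to 0.23× activity: 0.42 × 0.23 = 0.0966.
The remaining 58% of clearance is unaffected.
Relative clearance = 0.0966 + 0.58 = 0.6766.
New steady-state concentration = baseline ÷ relative clearance = 3.1 / 0.6766 = 4.6 mg/L.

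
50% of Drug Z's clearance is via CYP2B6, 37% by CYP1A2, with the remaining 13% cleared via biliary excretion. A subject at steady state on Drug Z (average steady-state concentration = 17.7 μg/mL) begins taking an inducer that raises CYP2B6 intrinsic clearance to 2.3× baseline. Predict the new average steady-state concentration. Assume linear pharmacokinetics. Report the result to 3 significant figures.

CYP2B6: 0.5 × 2.3 = 1.15
CYP1A2: 0.37 (unchanged)
Other: 0.13 (unchanged)
New clearance relative to baseline: 1.15 + 0.37 + 0.13 = 1.65.
New average steady-state concentration = baseline ÷ relative clearance = 17.7 / 1.65 = 10.7 μg/mL.

10.7 μg/mL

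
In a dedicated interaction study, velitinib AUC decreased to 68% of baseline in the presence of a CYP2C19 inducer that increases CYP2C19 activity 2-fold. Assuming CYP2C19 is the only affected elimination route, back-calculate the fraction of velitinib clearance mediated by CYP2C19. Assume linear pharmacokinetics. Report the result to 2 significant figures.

0.47

Let x = fm,CYP2C19. Because AUC ∝ 1/CL, relative clearance rose to 1/0.680 = 1.471.
Only the CYP2C19 route changed, so 1.471 = x·2 + (1 − x), giving x = 0.47.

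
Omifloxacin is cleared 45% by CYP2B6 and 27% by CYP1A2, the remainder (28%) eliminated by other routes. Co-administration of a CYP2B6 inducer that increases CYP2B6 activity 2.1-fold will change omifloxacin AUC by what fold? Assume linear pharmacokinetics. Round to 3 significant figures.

The CYP2B6 pathway (45% of clearance) is boosted to 2.1× activity: 0.45 × 2.1 = 0.945.
CYP1A2 (27%) and the residual 28% are unaffected.
CL_new/CL_old = 0.945 + 0.27 + 0.28 = 1.495.
AUC is inversely proportional to clearance, so the fold-change is 1 / 1.495 = 0.669.

0.669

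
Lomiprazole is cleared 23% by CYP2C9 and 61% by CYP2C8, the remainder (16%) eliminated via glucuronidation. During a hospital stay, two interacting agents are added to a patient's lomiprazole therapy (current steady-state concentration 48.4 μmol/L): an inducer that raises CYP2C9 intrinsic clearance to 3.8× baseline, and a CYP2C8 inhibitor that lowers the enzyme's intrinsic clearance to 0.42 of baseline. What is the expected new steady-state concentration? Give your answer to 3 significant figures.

The CYP2C9 pathway (23% of clearance) is boosted to 3.8× activity: 0.23 × 3.8 = 0.874.
The CYP2C8 pathway (61% of clearance) falls to 0.42× activity: 0.61 × 0.42 = 0.2562.
The remaining 16% of clearance is unaffected.
CL_new/CL_old = 0.874 + 0.2562 + 0.16 = 1.2902.
New steady-state concentration = 48.4 / 1.2902 = 37.5 μmol/L (concentration scales inversely with clearance).

37.5 μmol/L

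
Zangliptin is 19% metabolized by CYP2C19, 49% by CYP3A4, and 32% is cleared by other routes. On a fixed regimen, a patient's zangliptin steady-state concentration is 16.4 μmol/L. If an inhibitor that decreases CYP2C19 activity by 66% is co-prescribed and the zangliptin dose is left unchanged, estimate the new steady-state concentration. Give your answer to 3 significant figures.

The CYP2C19 pathway (19% of clearance) is reduced to 0.34× activity: 0.19 × 0.34 = 0.0646.
CYP3A4 (49%) and the residual 32% are unaffected.
New clearance relative to baseline: 0.0646 + 0.49 + 0.32 = 0.8746.
With dosing unchanged, steady-state concentration scales as 1/CL: 16.4 / 0.8746 = 18.8 μmol/L.

18.8 μmol/L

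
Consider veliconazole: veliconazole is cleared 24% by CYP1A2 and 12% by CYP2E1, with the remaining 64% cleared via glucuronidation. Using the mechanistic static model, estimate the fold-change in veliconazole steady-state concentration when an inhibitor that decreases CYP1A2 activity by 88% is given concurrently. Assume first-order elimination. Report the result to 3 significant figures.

1.27

The CYP1A2 pathway (24% of clearance) falls to 0.12× activity: 0.24 × 0.12 = 0.0288.
CYP2E1 (12%) and the residual 64% are unaffected.
Relative clearance = 0.0288 + 0.12 + 0.64 = 0.7888.
Steady-state concentration ratio = CL_old/CL_new = 1 / 0.7888 = 1.27.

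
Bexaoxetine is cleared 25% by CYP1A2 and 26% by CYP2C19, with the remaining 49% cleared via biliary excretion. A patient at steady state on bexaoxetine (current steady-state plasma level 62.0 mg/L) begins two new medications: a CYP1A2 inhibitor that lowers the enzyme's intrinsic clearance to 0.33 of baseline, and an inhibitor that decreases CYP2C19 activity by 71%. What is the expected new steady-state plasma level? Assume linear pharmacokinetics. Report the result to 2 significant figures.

CYP1A2: 0.25 × 0.33 = 0.0825
CYP2C19: 0.26 × 0.29 = 0.0754
Other: 0.49 (unchanged)
New clearance relative to baseline: 0.0825 + 0.0754 + 0.49 = 0.6479.
Dividing the baseline by the relative clearance: 62.0 / 0.6479 = 96 mg/L.

96 mg/L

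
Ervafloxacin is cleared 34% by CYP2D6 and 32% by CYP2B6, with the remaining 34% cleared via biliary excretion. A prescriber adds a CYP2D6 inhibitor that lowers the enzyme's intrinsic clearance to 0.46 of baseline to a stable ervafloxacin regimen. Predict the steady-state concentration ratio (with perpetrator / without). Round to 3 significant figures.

1.22

The CYP2D6 pathway (34% of clearance) is reduced to 0.46× activity: 0.34 × 0.46 = 0.1564.
CYP2B6 (32%) and the residual 34% are unaffected.
CL_new/CL_old = 0.1564 + 0.32 + 0.34 = 0.8164.
Steady-state concentration ratio = CL_old/CL_new = 1 / 0.8164 = 1.22.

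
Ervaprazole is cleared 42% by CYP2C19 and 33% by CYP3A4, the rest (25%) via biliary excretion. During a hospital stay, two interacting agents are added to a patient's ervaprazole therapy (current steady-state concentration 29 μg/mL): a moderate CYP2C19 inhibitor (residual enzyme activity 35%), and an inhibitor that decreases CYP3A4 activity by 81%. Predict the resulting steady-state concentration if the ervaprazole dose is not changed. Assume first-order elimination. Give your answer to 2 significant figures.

63 μg/mL

CYP2C19: 0.42 × 0.35 = 0.147
CYP3A4: 0.33 × 0.19 = 0.0627
Other: 0.25 (unchanged)
CL_new/CL_old = 0.147 + 0.0627 + 0.25 = 0.4597.
New steady-state concentration = 29 / 0.4597 = 63 μg/mL (concentration scales inversely with clearance).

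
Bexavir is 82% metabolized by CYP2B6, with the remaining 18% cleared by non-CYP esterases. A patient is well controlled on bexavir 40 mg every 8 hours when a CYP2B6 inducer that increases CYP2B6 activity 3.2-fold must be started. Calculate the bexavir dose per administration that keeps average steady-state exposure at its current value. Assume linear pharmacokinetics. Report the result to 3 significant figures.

CYP2B6: 0.82 × 3.2 = 2.624
Other: 0.18 (unchanged)
CL_new/CL_old = 2.624 + 0.18 = 2.804.
Exposure is unchanged when dose changes in proportion to clearance. New dose = 40 mg × 2.804 = 112 mg.

112 mg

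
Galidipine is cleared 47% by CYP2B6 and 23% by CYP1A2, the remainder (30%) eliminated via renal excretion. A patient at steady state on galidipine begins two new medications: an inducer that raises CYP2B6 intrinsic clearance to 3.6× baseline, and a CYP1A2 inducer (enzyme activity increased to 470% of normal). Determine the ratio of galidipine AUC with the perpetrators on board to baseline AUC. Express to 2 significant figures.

The CYP2B6 pathway (47% of clearance) increases to 3.6× activity: 0.47 × 3.6 = 1.692.
The CYP1A2 pathway (23% of clearance) increases to 4.7× activity: 0.23 × 4.7 = 1.081.
Non-CYP routes (30%) are unchanged.
CL_new/CL_old = 1.692 + 1.081 + 0.3 = 3.073.
Net AUC ratio = 1 / 3.073 = 0.33.

0.33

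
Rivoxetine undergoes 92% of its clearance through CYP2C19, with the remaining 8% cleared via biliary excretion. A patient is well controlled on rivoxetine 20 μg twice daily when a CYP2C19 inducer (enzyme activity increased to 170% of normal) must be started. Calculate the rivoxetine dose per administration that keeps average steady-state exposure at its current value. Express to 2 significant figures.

CYP2C19: 0.92 × 1.7 = 1.564
Other: 0.08 (unchanged)
Relative clearance = 1.564 + 0.08 = 1.644.
Exposure is unchanged when dose changes in proportion to clearance. New dose = 20 μg × 1.644 = 33 μg.

33 μg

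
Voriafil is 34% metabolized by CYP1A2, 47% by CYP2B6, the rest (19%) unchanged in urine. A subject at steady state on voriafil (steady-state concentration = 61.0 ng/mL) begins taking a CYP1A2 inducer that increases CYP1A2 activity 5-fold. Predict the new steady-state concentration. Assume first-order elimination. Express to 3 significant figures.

CYP1A2: 0.34 × 5 = 1.7
CYP2B6: 0.47 (unchanged)
Other: 0.19 (unchanged)
CL_new/CL_old = 1.7 + 0.47 + 0.19 = 2.36.
Steady-state concentration ∝ 1/CL, so new value = 61.0 / 2.36 = 25.8 ng/mL.

25.8 ng/mL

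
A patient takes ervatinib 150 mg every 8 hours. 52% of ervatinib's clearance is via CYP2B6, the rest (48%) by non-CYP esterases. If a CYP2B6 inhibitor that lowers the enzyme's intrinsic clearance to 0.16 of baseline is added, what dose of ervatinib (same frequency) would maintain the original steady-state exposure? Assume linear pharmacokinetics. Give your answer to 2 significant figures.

84 mg

The CYP2B6 pathway (52% of clearance) falls to 0.16× activity: 0.52 × 0.16 = 0.0832.
Non-CYP routes (48%) are unchanged.
Relative clearance = 0.0832 + 0.48 = 0.5632.
Css,avg = (dose rate)/CL, so holding Css fixed requires dose ∝ CL: 150 × 0.5632 = 84 mg.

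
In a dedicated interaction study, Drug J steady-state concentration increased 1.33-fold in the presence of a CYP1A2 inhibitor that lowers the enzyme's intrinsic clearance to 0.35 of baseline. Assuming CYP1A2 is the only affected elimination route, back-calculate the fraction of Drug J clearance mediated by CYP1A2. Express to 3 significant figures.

Let x = fm,CYP1A2. Because steady-state concentration ∝ 1/CL, relative clearance fell to 1/1.33 = 0.7519.
Setting x·0.35 + (1 − x) = 0.7519 and solving: x = (0.7519 − 1)/(0.35 − 1) = 0.382.

0.382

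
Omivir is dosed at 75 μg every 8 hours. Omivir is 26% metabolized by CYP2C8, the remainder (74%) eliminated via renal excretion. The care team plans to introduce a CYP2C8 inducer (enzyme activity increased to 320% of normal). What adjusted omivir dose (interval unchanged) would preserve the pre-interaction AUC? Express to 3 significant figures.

118 μg

The CYP2C8 pathway (26% of clearance) rises to 3.2× activity: 0.26 × 3.2 = 0.832.
The remaining 74% of clearance is unaffected.
New clearance relative to baseline: 0.832 + 0.74 = 1.572.
Exposure is unchanged when dose changes in proportion to clearance. New dose = 75 μg × 1.572 = 118 μg.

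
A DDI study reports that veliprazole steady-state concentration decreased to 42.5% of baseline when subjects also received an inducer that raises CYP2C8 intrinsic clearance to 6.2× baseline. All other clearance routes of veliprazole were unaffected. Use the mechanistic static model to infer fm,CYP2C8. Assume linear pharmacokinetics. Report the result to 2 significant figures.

0.26

Let fm be the CYP2C8 fraction. New clearance relative to baseline = fm × 6.2 + (1 − fm).
Steady-state concentration ratio = 1 / (new CL fraction), so new CL fraction = 1 / 0.425 = 2.353.
fm × 6.2 + 1 − fm = 2.353  ⇒  fm × (6.2 − 1) = 1.353  ⇒  fm = 0.26.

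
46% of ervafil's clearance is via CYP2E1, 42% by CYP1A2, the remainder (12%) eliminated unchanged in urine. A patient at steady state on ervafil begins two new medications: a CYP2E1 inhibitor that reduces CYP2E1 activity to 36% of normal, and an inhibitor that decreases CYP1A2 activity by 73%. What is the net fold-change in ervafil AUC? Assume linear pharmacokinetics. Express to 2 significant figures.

2.5

The CYP2E1 pathway (46% of clearance) falls to 0.36× activity: 0.46 × 0.36 = 0.1656.
The CYP1A2 pathway (42% of clearance) drops to 0.27× activity: 0.42 × 0.27 = 0.1134.
Non-CYP routes (12%) are unchanged.
New clearance relative to baseline: 0.1656 + 0.1134 + 0.12 = 0.399.
Net AUC ratio = 1 / 0.399 = 2.5.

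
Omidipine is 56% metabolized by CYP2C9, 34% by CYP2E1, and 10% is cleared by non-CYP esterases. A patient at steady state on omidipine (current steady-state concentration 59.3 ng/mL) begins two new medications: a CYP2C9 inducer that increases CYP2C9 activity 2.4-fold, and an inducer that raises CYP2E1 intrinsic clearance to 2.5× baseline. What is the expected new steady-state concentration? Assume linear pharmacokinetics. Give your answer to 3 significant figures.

CYP2C9: 0.56 × 2.4 = 1.344
CYP2E1: 0.34 × 2.5 = 0.85
Other: 0.1 (unchanged)
New clearance relative to baseline: 1.344 + 0.85 + 0.1 = 2.294.
Steady-state concentration ∝ 1/CL: new value = 59.3 / 2.294 = 25.9 ng/mL.

25.9 ng/mL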